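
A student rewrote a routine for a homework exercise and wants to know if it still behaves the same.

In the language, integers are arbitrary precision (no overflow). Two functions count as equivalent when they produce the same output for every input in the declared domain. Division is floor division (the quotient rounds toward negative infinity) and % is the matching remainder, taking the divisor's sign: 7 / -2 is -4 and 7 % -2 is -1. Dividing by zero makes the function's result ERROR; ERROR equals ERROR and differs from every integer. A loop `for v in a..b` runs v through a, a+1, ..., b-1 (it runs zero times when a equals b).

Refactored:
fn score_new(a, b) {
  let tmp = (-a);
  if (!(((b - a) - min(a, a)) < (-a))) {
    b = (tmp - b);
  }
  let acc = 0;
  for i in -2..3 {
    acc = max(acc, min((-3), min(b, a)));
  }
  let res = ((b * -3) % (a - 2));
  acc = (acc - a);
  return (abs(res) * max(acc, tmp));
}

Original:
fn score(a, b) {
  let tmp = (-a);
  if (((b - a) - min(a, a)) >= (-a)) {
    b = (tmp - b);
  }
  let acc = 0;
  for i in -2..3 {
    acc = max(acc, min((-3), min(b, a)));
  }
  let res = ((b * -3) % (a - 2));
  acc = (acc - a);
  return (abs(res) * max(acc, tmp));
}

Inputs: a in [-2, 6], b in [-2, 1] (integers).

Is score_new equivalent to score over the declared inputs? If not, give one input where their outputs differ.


Changes here: comparison usage differs, plus boolean connective usage differs; the full 36-point sweep finds no disagreement.
verdict: equivalent


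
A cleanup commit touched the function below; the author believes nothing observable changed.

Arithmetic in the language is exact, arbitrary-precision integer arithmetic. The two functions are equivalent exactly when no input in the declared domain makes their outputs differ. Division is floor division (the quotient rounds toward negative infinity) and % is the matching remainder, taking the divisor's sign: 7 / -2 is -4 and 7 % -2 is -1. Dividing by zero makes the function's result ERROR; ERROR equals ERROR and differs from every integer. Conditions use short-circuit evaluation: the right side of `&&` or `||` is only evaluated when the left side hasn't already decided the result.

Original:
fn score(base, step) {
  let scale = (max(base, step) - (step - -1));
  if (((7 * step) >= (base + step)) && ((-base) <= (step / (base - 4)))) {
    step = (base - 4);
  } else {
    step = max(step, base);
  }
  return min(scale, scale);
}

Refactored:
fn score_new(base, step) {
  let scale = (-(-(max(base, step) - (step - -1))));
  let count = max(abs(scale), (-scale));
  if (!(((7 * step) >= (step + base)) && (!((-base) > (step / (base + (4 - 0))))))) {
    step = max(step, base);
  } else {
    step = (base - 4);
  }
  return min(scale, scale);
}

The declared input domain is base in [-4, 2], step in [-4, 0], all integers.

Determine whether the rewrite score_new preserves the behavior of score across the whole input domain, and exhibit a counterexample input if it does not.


On input base=-4, step=0, score returns -1 while score_new returns ERROR.
verdict: not equivalent; witness: base=-4, step=0


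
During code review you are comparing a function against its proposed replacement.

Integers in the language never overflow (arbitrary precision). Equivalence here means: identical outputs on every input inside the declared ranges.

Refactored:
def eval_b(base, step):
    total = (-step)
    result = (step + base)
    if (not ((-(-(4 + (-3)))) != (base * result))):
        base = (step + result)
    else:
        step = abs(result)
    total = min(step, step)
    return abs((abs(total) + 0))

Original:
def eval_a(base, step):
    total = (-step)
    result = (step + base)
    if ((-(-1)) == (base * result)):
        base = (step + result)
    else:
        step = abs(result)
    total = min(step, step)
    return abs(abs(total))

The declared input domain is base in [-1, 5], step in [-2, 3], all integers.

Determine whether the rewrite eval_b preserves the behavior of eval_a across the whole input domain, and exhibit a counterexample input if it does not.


Side by side, the visible changes include: arithmetic usage differs; also boolean connective usage differs; also constant usage differs; also comparison usage differs.
Spot check at base=3, step=1 — eval_a: total becomes -1; next result becomes 4; next ((-(-1)) == (base * result)) evaluates to false; next step becomes 4; next total becomes 4; next final value 4. eval_b: total becomes -1; next result becomes 4; next (not ((-(-(4 + (-3)))) != (base * result))) evaluates to false; next step becomes 4; next total becomes 4; next final value 4. Both give 4.
Sweeping the whole domain (42 inputs) finds no disagreement.
verdict: equivalent


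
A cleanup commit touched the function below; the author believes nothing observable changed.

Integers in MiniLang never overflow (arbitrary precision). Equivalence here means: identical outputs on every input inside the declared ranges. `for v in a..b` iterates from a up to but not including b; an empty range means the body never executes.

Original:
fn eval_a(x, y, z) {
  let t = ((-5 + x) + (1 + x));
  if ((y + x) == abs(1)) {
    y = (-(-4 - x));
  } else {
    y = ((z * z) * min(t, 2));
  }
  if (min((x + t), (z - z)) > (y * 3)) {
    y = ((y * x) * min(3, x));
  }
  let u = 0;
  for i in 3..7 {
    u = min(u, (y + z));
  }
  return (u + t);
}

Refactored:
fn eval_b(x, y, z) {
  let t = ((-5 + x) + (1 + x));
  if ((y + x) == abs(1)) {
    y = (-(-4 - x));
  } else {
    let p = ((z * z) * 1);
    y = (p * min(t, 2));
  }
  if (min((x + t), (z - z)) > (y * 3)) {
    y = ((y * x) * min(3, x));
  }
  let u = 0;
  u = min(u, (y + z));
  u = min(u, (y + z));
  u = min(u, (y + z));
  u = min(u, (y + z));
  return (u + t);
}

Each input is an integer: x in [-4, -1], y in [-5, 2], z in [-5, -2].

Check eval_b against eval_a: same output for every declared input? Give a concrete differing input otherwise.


The two are interchangeable: arithmetic usage differs, plus min/max/abs usage differs, plus loop structure differs, plus local variable names differ, plus statement counts differ, plus constant usage differs, and every declared input agrees.
As a probe, take x=-4, y=-2, z=-4: eval_a runs t := -12 | ((y + x) == abs(1)): false | y := -192 | (min((x + t), (z - z)) > (y * 3)): true | y := -3072 | u := 0 | iter i=3: | u := -3076 | iter i=4: | u := -3076 | iter i=5: | u := -3076 | iter i=6: | u := -3076 | result -3088; eval_b runs t := -12 | ((y + x) == abs(1)): false | p := 16 | y := -192 | (min((x + t), (z - z)) > (y * 3)): true | y := -3072 | u := 0 | u := -3076 | u := -3076 | u := -3076 | u := -3076 | result -3088; both end at -3088.
Checked all 128 inputs in the declared domain: the outputs agree on every one.
verdict: equivalent


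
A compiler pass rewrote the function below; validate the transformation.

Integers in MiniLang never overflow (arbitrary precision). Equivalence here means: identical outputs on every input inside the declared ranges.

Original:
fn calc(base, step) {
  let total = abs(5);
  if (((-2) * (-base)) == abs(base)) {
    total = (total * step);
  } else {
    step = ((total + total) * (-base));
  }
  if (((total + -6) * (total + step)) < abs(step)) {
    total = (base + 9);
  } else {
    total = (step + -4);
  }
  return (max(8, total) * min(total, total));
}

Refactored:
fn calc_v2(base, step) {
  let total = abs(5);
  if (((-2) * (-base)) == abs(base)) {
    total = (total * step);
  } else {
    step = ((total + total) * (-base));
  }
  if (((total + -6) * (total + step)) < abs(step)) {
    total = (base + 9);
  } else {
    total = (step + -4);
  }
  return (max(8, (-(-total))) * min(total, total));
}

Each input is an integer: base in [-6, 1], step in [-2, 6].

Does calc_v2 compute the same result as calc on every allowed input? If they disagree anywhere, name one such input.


Reading the diff, among the changes: same computation, different form.
As a probe, take base=0, step=6: calc runs total becomes 5; next (((-2) * (-base)) == abs(base)) evaluates to true; next total becomes 30; next (((total + -6) * (total + step)) < abs(step)) evaluates to false; next total becomes 2; next final value 16; calc_v2 runs total becomes 5; next (((-2) * (-base)) == abs(base)) evaluates to true; next total becomes 30; next (((total + -6) * (total + step)) < abs(step)) evaluates to false; next total becomes 2; next final value 16; both end at 16.
Across all 72 domain points the two functions coincide.
verdict: equivalent


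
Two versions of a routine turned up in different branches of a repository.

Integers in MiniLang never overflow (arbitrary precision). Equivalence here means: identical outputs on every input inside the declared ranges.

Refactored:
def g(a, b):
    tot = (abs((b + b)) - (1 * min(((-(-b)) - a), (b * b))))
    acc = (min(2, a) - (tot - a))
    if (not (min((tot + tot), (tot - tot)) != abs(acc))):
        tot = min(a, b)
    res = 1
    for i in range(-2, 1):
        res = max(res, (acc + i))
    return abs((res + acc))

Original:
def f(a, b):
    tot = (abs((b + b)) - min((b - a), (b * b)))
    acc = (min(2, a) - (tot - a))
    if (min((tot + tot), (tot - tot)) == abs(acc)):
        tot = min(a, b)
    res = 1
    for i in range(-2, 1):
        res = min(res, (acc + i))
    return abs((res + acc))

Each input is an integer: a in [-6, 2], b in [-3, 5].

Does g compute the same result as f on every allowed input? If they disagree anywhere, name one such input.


Run the pair on a=-6, b=-3.
f: tot := 3 | acc := -15 | (min((tot + tot), (tot - tot)) == abs(acc)): false | res := 1 | iter i=-2: | res := -17 | iter i=-1: | res := -17 | iter i=0: | res := -17 | result 32
g: tot := 3 | acc := -15 | (not (min((tot + tot), (tot - tot)) != abs(acc))): false | res := 1 | iter i=-2: | res := 1 | iter i=-1: | res := 1 | iter i=0: | res := 1 | result 14
32 vs 14 — the two versions disagree here.
verdict: not equivalent; witness: a=-6, b=-3


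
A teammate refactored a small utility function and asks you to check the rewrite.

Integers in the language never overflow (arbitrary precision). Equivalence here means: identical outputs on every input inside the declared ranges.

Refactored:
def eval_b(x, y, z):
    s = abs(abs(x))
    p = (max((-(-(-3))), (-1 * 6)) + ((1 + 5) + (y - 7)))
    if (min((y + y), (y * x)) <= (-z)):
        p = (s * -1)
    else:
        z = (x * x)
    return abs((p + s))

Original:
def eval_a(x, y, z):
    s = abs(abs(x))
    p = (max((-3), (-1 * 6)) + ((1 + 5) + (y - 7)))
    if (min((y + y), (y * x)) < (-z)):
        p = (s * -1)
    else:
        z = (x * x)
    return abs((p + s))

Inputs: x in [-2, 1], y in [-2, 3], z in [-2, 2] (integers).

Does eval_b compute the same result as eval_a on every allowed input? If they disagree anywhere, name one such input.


There is a counterexample at x=-2, y=-1, z=2: 3 on one side, 0 on the other.
eval_a: s = 2; p = -5; (min((y + y), (y * x)) < (-z)) -> false; z = 4; return 3
eval_b: s = 2; p = -5; (min((y + y), (y * x)) <= (-z)) -> true; p = -2; return 0
verdict: not equivalent; witness: x=-2, y=-1, z=2


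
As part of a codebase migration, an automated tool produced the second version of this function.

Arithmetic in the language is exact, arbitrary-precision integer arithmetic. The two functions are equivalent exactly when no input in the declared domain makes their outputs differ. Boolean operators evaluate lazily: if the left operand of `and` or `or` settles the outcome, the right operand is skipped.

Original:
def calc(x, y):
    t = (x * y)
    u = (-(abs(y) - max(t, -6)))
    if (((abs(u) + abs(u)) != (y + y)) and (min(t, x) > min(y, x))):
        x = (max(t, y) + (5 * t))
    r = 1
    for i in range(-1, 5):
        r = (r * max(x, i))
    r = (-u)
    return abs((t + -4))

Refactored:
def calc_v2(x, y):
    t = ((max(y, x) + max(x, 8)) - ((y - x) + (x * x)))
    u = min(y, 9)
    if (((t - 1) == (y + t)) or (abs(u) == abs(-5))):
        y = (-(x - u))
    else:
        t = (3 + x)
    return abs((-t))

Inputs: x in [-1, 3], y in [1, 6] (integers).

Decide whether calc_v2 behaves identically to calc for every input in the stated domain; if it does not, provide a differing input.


Evaluate both at x=-1, y=1.
calc: t=-1, then u=-2, then (((abs(u) + abs(u)) != (y + y)) and (min(t, x) > min(y, x))) is false, then r=1, then (i=-1), then r=-1, then (i=0), then r=0, then (i=1), then r=0, then (i=2), then r=0, then (i=3), then r=0, then (i=4), then r=0, then r=2, then returns 5
calc_v2: t=6, then u=1, then (((t - 1) == (y + t)) or (abs(u) == abs(-5))) is false, then t=2, then returns 2
5 vs 2 — the two versions disagree here.
verdict: not equivalent; witness: x=-1, y=1


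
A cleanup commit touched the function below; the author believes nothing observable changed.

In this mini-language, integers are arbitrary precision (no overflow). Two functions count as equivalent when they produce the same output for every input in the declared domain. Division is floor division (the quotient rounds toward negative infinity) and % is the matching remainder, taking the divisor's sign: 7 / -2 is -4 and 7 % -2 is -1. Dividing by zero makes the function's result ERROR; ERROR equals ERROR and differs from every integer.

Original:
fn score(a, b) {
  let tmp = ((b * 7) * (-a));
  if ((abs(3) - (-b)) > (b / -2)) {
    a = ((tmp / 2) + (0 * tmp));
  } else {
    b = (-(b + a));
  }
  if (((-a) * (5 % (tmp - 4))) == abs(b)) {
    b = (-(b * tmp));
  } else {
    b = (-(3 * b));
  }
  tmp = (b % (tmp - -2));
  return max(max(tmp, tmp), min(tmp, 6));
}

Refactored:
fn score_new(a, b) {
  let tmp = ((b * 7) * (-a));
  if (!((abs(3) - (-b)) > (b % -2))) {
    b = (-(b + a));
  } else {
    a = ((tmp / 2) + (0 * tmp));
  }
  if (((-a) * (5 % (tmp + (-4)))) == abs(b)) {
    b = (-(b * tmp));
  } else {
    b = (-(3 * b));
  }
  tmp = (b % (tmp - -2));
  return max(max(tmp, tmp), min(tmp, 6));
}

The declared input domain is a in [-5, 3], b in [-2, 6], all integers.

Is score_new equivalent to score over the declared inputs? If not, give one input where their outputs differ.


Evaluate both at a=-5, b=-2.
score: tmp=-70, then ((abs(3) - (-b)) > (b / -2)) is false, then b=7, then (((-a) * (5 % (tmp - 4))) == abs(b)) is false, then b=-21, then tmp=-21, then returns -21
score_new: tmp=-70, then (!((abs(3) - (-b)) > (b % -2))) is false, then a=-35, then (((-a) * (5 % (tmp + (-4)))) == abs(b)) is false, then b=6, then tmp=-62, then returns -62
-21 and -62 differ, so these are not the same function on this domain.
verdict: not equivalent; witness: a=-5, b=-2


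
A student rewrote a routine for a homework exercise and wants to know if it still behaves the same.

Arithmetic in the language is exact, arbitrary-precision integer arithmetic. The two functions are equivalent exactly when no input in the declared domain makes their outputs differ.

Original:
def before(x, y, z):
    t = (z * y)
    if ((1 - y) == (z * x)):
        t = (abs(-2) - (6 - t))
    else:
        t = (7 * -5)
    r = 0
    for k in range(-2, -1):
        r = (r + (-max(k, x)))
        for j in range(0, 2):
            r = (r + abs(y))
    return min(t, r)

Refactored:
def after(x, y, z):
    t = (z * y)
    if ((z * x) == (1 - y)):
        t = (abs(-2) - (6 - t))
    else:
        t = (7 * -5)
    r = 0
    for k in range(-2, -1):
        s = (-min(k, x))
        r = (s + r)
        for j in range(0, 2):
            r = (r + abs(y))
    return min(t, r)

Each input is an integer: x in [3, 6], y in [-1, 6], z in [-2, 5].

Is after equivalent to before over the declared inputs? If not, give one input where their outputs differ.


The suspicious edit (`max(k, x)` became `min(k, x)`) never changes the result for any input inside the declared domain.
Spot check at x=3, y=5, z=-1 — before: t := -5 | ((1 - y) == (z * x)): false | t := -35 | r := 0 | iter k=-2: | r := -3 | iter j=0: | r := 2 | iter j=1: | r := 7 | result -35. after: t := -5 | ((z * x) == (1 - y)): false | t := -35 | r := 0 | iter k=-2: | s := 2 | r := 2 | iter j=0: | r := 7 | iter j=1: | r := 12 | result -35. Both give -35.
Every one of the 256 inputs gives matching results.
verdict: equivalent


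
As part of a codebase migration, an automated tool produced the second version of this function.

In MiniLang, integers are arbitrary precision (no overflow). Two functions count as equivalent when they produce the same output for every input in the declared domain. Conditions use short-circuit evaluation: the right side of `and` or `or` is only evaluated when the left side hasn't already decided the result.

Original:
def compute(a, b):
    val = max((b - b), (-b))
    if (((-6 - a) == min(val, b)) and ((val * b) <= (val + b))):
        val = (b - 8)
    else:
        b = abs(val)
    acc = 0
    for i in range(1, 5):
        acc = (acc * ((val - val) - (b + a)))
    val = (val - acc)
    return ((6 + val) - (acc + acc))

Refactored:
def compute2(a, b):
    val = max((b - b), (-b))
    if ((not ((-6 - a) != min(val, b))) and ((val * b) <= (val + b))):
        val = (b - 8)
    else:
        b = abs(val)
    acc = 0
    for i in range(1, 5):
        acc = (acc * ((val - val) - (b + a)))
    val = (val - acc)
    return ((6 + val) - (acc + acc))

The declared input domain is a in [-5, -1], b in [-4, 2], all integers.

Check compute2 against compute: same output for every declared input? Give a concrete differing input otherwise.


The two versions differ — the changes include boolean connective usage differs, comparison usage differs.
Tracing a=-5, b=1: compute: val=0, then (((-6 - a) == min(val, b)) and ((val * b) <= (val + b))) is false, then b=0, then acc=0, then (i=1), then acc=0, then (i=2), then acc=0, then (i=3), then acc=0, then (i=4), then acc=0, then val=0, then returns 6 | compute2: val=0, then ((not ((-6 - a) != min(val, b))) and ((val * b) <= (val + b))) is false, then b=0, then acc=0, then (i=1), then acc=0, then (i=2), then acc=0, then (i=3), then acc=0, then (i=4), then acc=0, then val=0, then returns 6 — matching result 6.
Checked all 35 inputs in the declared domain: the outputs agree on every one.
verdict: equivalent


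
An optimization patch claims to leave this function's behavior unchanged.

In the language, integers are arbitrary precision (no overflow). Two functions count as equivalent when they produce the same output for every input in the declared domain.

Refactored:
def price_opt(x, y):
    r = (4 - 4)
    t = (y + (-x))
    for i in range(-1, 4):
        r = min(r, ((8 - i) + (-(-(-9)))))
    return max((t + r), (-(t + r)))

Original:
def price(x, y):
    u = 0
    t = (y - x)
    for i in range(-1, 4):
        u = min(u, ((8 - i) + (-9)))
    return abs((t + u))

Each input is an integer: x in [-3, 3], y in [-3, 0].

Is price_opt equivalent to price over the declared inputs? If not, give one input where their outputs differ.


Reading the diff, among the changes: constant usage differs, and min/max/abs usage differs, and arithmetic usage differs, and local variable names differ.
One worked example (x=0, y=-3) — price: u = 0; t = -3; [i=-1]; u = 0; [i=0]; u = -1; [i=1]; u = -2; [i=2]; u = -3; [i=3]; u = -4; return 7; price_opt: r = 0; t = -3; [i=-1]; r = 0; [i=0]; r = -1; [i=1]; r = -2; [i=2]; r = -3; [i=3]; r = -4; return 7; agreement on 7.
Across all 28 domain points the two functions coincide.
verdict: equivalent


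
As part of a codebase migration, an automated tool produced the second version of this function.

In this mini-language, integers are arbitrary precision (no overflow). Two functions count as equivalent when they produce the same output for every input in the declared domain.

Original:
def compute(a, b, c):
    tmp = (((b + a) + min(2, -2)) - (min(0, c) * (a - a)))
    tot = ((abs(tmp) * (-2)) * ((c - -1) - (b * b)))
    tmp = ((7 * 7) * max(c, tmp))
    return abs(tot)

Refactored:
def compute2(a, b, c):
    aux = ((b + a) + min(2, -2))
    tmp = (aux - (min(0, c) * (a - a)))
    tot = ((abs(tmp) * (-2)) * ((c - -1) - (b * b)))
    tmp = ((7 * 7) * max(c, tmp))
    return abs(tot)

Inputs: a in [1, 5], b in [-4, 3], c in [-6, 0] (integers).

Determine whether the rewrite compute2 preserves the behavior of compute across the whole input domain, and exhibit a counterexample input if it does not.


Reading the diff, among the changes: local variable names differ, statement counts differ.
As a probe, take a=4, b=2, c=-6: compute runs tmp becomes 4; next tot becomes 72; next tmp becomes 196; next final value 72; compute2 runs aux becomes 4; next tmp becomes 4; next tot becomes 72; next tmp becomes 196; next final value 72; both end at 72.
An exhaustive pass over the 280 declared inputs shows identical outputs.
verdict: equivalent


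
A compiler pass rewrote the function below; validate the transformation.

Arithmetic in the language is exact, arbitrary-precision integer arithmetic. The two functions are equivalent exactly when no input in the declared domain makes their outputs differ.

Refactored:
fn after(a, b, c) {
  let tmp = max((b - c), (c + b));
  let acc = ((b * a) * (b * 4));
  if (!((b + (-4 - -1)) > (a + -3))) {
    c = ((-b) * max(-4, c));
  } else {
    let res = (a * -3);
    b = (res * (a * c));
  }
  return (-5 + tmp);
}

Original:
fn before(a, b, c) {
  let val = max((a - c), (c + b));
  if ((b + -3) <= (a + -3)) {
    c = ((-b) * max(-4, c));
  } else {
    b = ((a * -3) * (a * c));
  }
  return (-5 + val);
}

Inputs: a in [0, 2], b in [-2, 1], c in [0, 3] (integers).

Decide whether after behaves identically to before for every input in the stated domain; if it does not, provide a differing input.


The rewrite breaks on a=0, b=-2, c=0, where the results are -5 and -7.
before: val becomes 0; next ((b + -3) <= (a + -3)) evaluates to true; next c becomes 0; next final value -5
after: tmp becomes -2; next acc becomes 0; next (!((b + (-4 - -1)) > (a + -3))) evaluates to true; next c becomes 0; next final value -7
verdict: not equivalent; witness: a=0, b=-2, c=0


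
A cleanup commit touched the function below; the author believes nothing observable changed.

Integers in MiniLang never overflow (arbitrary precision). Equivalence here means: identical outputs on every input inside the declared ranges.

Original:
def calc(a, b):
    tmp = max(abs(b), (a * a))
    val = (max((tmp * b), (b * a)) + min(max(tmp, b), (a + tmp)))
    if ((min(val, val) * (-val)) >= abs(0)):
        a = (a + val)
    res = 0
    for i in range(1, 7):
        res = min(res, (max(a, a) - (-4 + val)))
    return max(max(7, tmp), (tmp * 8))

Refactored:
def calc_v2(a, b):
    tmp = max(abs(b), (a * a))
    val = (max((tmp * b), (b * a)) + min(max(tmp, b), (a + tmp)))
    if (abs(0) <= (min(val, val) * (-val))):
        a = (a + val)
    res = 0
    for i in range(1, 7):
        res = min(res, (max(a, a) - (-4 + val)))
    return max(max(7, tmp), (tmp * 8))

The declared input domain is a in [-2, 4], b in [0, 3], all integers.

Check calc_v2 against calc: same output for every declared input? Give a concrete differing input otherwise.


The two are interchangeable: comparison usage differs, and every declared input agrees.
Spot check at a=0, b=3 — calc: tmp=3, then val=12, then ((min(val, val) * (-val)) >= abs(0)) is false, then res=0, then (i=1), then res=-8, then (i=2), then res=-8, then (i=3), then res=-8, then (i=4), then res=-8, then (i=5), then res=-8, then (i=6), then res=-8, then returns 24. calc_v2: tmp=3, then val=12, then (abs(0) <= (min(val, val) * (-val))) is false, then res=0, then (i=1), then res=-8, then (i=2), then res=-8, then (i=3), then res=-8, then (i=4), then res=-8, then (i=5), then res=-8, then (i=6), then res=-8, then returns 24. Both give 24.
Across all 28 domain points the two functions coincide.
verdict: equivalent


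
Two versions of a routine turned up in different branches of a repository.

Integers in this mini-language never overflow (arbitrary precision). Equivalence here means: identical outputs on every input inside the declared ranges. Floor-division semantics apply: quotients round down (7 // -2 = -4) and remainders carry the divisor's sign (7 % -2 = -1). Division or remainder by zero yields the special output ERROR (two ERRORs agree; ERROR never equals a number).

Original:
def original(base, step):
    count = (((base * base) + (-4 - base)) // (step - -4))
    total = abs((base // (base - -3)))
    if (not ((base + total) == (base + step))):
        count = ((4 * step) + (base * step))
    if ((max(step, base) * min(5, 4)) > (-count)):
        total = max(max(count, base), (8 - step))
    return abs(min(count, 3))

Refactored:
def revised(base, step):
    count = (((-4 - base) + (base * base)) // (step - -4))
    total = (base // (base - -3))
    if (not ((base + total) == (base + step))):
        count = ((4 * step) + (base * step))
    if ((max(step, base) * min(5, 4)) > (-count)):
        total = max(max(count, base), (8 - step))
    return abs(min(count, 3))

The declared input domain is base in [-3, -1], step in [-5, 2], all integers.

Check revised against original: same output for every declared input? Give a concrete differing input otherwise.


Try base=-2, step=-2.
original: count := 1 | total := 2 | (not ((base + total) == (base + step))): true | count := -4 | ((max(step, base) * min(5, 4)) > (-count)): false | result 4
revised: count := 1 | total := -2 | (not ((base + total) == (base + step))): false | ((max(step, base) * min(5, 4)) > (-count)): false | result 1
4 vs 1 — the two versions disagree here.
verdict: not equivalent; witness: base=-2, step=-2


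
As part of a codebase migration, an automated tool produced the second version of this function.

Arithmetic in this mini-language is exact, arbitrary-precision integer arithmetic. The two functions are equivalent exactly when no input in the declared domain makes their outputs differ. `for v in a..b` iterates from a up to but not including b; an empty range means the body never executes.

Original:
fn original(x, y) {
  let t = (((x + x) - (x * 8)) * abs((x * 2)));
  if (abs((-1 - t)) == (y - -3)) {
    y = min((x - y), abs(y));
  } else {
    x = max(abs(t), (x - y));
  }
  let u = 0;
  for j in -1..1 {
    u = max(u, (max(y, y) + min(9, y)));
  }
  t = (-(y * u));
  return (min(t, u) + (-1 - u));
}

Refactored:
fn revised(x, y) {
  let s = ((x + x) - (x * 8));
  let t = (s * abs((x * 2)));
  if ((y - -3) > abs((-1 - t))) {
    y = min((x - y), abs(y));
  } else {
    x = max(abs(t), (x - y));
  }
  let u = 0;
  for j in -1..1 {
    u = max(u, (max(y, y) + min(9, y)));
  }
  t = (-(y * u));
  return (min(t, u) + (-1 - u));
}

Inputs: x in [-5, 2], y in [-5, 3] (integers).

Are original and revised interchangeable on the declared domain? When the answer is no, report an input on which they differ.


Run the pair on x=0, y=-2.
original: t=0, then (abs((-1 - t)) == (y - -3)) is true, then y=2, then u=0, then (j=-1), then u=4, then (j=0), then u=4, then t=-8, then returns -13
revised: s=0, then t=0, then ((y - -3) > abs((-1 - t))) is false, then x=2, then u=0, then (j=-1), then u=0, then (j=0), then u=0, then t=0, then returns -1
-13 against -1: the behavior changed.
verdict: not equivalent; witness: x=0, y=-2


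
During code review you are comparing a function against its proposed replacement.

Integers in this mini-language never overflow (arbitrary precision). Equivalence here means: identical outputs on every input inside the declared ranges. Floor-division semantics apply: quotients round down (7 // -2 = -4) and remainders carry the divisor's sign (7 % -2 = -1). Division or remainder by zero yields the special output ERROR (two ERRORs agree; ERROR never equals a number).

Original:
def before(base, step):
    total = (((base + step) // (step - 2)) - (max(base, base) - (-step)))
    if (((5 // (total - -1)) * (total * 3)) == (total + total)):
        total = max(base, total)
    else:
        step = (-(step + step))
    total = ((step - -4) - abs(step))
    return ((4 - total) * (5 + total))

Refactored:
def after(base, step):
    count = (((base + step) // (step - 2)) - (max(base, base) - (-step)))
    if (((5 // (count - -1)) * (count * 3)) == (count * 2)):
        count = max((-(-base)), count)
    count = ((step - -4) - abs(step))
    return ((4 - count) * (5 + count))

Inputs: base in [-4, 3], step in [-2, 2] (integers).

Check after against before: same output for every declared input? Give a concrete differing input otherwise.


These are not equivalent — on base=-4, step=-2 the outputs split (0 vs 20).
before: total becomes 7; next (((5 // (total - -1)) * (total * 3)) == (total + total)) evaluates to false; next step becomes 4; next total becomes 4; next final value 0
after: count becomes 7; next (((5 // (count - -1)) * (count * 3)) == (count * 2)) evaluates to false; next count becomes 0; next final value 20
verdict: not equivalent; witness: base=-4, step=-2


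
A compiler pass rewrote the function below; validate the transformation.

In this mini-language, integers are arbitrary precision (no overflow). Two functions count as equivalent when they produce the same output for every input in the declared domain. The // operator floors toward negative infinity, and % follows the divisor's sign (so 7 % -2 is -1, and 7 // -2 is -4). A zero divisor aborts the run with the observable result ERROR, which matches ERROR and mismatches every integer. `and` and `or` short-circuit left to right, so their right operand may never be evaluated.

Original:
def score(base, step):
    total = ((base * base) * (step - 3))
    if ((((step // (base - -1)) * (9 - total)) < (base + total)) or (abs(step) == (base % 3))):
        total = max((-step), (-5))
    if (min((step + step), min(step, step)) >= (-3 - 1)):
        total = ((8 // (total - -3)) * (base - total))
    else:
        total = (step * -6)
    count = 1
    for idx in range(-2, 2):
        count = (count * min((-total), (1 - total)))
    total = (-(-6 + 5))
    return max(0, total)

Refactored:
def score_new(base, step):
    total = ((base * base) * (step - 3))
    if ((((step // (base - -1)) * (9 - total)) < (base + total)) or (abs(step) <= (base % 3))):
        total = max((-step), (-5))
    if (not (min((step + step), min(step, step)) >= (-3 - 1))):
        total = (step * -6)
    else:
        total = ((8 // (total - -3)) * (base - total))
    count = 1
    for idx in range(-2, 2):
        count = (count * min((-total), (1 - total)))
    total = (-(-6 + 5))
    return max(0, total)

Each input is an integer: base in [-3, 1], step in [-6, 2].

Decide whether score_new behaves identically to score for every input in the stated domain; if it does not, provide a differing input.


Evaluate both at base=1, step=0.
score: total=-3, then ((((step // (base - -1)) * (9 - total)) < (base + total)) or (abs(step) == (base % 3))) is false, then (min((step + step), min(step, step)) >= (-3 - 1)) is true, then a zero divisor aborts: ERROR
score_new: total=-3, then ((((step // (base - -1)) * (9 - total)) < (base + total)) or (abs(step) <= (base % 3))) is true, then total=0, then (not (min((step + step), min(step, step)) >= (-3 - 1))) is false, then total=2, then count=1, then (idx=-2), then count=-2, then (idx=-1), then count=4, then (idx=0), then count=-8, then (idx=1), then count=16, then total=1, then returns 1
ERROR against 1: the behavior changed.
verdict: not equivalent; witness: base=1, step=0


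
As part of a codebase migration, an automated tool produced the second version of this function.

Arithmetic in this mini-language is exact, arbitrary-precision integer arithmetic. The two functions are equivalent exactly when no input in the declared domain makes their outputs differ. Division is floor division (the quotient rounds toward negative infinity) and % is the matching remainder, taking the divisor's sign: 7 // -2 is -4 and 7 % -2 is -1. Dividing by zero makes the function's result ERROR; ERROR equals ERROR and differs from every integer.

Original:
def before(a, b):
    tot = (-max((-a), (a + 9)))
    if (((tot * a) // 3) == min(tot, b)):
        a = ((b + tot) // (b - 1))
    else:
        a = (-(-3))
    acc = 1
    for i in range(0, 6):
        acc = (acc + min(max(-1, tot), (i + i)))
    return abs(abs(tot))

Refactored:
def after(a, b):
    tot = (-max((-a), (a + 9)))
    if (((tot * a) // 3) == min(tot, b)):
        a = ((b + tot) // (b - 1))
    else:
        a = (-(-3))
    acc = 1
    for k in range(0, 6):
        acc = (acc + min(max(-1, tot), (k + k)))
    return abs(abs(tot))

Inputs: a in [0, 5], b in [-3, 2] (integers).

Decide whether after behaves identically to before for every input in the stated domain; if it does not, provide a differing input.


This is a faithful refactor — local variable names differ, but the computed results match everywhere.
Spot check at a=2, b=-1 — before: tot = -11; (((tot * a) // 3) == min(tot, b)) -> false; a = 3; acc = 1; [i=0]; acc = 0; [i=1]; acc = -1; [i=2]; acc = -2; [i=3]; acc = -3; [i=4]; acc = -4; [i=5]; acc = -5; return 11. after: tot = -11; (((tot * a) // 3) == min(tot, b)) -> false; a = 3; acc = 1; [k=0]; acc = 0; [k=1]; acc = -1; [k=2]; acc = -2; [k=3]; acc = -3; [k=4]; acc = -4; [k=5]; acc = -5; return 11. Both give 11.
An exhaustive pass over the 36 declared inputs shows identical outputs.
verdict: equivalent


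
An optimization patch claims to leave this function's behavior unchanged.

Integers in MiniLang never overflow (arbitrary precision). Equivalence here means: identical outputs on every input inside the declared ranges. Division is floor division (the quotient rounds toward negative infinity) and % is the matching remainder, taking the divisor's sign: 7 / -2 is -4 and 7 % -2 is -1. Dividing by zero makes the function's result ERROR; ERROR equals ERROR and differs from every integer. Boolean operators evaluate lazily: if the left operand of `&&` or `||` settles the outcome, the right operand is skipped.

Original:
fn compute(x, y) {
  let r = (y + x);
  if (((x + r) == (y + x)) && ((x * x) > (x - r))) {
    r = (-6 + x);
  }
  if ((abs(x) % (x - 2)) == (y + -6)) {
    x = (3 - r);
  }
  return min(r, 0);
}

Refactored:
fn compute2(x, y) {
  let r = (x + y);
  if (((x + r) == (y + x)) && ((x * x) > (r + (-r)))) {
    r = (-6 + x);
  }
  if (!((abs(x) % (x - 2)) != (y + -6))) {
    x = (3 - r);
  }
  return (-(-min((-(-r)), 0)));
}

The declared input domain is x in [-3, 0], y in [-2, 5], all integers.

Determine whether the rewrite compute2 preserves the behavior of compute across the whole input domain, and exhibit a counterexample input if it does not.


The rewrite breaks on x=0, y=1, where the results are -6 and 0.
compute: r becomes 1; next (((x + r) == (y + x)) && ((x * x) > (x - r))) evaluates to true; next r becomes -6; next ((abs(x) % (x - 2)) == (y + -6)) evaluates to false; next final value -6
compute2: r becomes 1; next (((x + r) == (y + x)) && ((x * x) > (r + (-r)))) evaluates to false; next (!((abs(x) % (x - 2)) != (y + -6))) evaluates to false; next final value 0
verdict: not equivalent; witness: x=0, y=1


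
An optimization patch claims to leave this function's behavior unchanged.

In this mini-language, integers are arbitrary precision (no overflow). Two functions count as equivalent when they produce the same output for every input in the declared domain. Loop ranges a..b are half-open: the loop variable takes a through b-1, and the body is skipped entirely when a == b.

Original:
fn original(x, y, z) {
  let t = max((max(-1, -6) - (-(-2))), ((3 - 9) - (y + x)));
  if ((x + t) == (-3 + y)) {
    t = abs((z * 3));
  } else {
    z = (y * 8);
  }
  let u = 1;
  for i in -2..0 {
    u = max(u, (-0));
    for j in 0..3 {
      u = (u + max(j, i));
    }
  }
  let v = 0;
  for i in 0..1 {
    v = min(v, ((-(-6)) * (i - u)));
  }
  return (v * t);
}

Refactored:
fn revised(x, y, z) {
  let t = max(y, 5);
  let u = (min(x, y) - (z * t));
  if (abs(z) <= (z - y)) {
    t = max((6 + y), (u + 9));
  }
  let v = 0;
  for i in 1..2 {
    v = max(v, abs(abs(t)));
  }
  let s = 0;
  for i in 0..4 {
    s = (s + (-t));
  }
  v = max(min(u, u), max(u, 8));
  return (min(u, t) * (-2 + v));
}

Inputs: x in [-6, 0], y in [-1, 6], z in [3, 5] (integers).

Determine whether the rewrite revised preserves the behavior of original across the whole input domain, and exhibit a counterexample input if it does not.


Run the pair on x=-6, y=-1, z=3.
original: t=1, then ((x + t) == (-3 + y)) is false, then z=-8, then u=1, then (i=-2), then u=1, then (j=0), then u=1, then (j=1), then u=2, then (j=2), then u=4, then (i=-1), then u=4, then (j=0), then u=4, then (j=1), then u=5, then (j=2), then u=7, then v=0, then (i=0), then v=-42, then returns -42
revised: t=5, then u=-21, then (abs(z) <= (z - y)) is true, then t=5, then v=0, then (i=1), then v=5, then s=0, then (i=0), then s=-5, then (i=1), then s=-10, then (i=2), then s=-15, then (i=3), then s=-20, then v=8, then returns -126
-42 vs -126 — the two versions disagree here.
verdict: not equivalent; witness: x=-6, y=-1, z=3


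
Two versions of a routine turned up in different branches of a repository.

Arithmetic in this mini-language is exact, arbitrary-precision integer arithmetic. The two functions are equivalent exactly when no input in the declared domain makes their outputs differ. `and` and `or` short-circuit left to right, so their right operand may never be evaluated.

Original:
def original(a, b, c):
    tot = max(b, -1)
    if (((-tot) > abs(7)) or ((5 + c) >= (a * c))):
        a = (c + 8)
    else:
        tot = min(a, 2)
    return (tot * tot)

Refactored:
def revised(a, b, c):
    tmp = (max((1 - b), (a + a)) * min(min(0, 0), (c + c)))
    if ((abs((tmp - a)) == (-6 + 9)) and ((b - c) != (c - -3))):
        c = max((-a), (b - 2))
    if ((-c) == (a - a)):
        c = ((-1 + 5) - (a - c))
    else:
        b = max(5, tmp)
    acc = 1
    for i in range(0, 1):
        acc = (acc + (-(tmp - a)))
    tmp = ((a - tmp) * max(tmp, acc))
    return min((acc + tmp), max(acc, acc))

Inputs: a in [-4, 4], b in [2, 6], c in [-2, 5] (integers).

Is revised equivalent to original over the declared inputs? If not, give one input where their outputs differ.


Consider the input a=-4, b=2, c=-2.
original: tot := 2 | (((-tot) > abs(7)) or ((5 + c) >= (a * c))): false | tot := -4 | result 16
revised: tmp := 4 | ((abs((tmp - a)) == (-6 + 9)) and ((b - c) != (c - -3))): false | ((-c) == (a - a)): false | b := 5 | acc := 1 | iter i=0: | acc := -7 | tmp := -32 | result -39
16 vs -39 — the two versions disagree here.
verdict: not equivalent; witness: a=-4, b=2, c=-2


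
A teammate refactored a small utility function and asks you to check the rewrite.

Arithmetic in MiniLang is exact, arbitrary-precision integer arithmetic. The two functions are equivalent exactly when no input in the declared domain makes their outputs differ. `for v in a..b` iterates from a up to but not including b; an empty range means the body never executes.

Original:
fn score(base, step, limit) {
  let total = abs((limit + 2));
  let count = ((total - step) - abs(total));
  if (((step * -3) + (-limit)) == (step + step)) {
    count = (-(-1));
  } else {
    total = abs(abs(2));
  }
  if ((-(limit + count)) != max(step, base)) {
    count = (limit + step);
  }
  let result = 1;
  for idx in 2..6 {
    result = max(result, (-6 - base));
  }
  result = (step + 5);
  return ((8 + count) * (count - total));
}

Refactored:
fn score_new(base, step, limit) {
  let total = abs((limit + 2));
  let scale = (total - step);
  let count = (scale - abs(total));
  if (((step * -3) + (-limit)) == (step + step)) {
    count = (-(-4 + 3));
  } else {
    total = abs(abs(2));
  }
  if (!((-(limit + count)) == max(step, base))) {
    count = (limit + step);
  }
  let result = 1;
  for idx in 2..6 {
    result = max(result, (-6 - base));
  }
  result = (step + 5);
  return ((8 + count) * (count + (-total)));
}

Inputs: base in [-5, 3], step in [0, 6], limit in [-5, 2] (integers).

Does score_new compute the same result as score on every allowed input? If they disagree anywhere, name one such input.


Comparing the listings, the differences include: boolean connective usage differs, statement counts differ, comparison usage differs, local variable names differ, arithmetic usage differs, constant usage differs.
Tracing base=2, step=1, limit=-3: score: total := 1 | count := -1 | (((step * -3) + (-limit)) == (step + step)): false | total := 2 | ((-(limit + count)) != max(step, base)): true | count := -2 | result := 1 | iter idx=2: | result := 1 | iter idx=3: | result := 1 | iter idx=4: | result := 1 | iter idx=5: | result := 1 | result := 6 | result -24 | score_new: total := 1 | scale := 0 | count := -1 | (((step * -3) + (-limit)) == (step + step)): false | total := 2 | (!((-(limit + count)) == max(step, base))): true | count := -2 | result := 1 | iter idx=2: | result := 1 | iter idx=3: | result := 1 | iter idx=4: | result := 1 | iter idx=5: | result := 1 | result := 6 | result -24 — matching result -24.
Across all 504 domain points the two functions coincide.
verdict: equivalent
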